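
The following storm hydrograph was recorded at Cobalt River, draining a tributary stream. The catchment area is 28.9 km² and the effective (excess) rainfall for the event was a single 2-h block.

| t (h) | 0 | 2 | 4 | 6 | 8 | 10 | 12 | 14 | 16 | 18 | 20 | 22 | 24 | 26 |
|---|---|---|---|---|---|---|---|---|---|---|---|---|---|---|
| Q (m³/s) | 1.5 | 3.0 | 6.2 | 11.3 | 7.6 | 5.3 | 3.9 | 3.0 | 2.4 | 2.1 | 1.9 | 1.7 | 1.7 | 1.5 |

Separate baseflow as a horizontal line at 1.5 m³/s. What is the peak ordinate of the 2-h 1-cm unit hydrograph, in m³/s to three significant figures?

U_p ≈ 12.3 m³/s

Direct runoff: 0.0, 1.5, 4.7, 9.8, 6.1, 3.8, 2.4, 1.5, 0.9, 0.6, 0.4, 0.2, 0.2, 0.0 m³/s; ΣQ_DR = 32.10 m³/s, peak = 9.8 m³/s.
Runoff depth d = ΣQ_DR·Δt / A = 32.10 × 7200 / (28.9 km²) = 7.997 mm.
The 1-cm UH is the DRH scaled by (10 mm)/d, so U_p = 9.8 × 10/7.997 = 12.3 m³/s.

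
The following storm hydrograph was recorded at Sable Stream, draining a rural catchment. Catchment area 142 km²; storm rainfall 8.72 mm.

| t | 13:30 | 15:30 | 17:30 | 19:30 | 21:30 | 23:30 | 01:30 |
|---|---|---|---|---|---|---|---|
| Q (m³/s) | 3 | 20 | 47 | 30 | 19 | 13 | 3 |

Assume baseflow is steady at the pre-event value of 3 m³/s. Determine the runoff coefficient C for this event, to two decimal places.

ΣQ_DR = 114.0 m³/s; V = ΣQ_DR·Δt = 8.208 × 10^5 m³.
Runoff depth d = V / A = 5.780 mm.
C = d / P = 5.780 / 8.72 = 0.66.

C ≈ 0.66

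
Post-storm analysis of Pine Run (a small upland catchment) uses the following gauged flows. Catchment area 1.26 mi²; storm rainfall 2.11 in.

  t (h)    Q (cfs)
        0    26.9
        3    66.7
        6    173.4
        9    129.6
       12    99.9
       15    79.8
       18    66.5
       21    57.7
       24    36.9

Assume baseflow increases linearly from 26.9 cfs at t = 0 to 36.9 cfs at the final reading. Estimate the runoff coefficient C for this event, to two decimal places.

C ≈ 0.79

ΣQ_DR = 450.3 cfs; V = ΣQ_DR·Δt = 4.863 × 10^6 ft³.
Runoff depth d = V / A = 1.661 in.
C = d / P = 1.661 / 2.11 = 0.79.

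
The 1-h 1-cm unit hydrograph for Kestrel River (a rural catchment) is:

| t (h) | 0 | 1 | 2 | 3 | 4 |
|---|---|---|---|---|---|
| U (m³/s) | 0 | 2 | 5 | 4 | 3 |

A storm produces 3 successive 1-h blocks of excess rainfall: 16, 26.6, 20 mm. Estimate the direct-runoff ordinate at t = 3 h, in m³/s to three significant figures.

Q ≈ 23.7 m³/s

By discrete convolution, Q_j = Σ (P_i / 10 mm) · U_{j−i}.
At t = 3 h (j=3): Q = (16/10)·4 + (26.6/10)·5 + (20/10)·2 = 23.7 m³/s.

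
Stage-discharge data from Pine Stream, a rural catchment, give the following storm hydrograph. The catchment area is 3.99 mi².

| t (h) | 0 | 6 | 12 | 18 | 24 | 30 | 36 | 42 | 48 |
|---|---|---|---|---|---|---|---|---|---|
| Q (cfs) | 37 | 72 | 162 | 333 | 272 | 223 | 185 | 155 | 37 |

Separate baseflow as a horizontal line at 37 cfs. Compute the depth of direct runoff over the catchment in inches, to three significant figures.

Direct runoff: 0.0, 35.0, 125.0, 296.0, 235.0, 186.0, 148.0, 118.0, 0.0 cfs; ΣQ_DR = 1143 cfs.
V = ΣQ_DR · Δt = 1143 × 21600 s = 2.469 × 10^7 ft³.
Over A = 3.99 mi², depth = V / A = 2.66 in.

d ≈ 2.66 in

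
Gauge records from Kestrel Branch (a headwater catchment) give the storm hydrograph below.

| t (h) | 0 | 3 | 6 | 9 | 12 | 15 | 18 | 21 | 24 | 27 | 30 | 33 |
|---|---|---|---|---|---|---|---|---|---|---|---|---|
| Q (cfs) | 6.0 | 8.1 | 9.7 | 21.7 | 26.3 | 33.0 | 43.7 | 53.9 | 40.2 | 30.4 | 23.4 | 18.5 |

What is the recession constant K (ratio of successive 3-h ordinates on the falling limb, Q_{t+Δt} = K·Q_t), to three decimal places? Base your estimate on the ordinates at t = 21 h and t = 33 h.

K ≈ 0.765

Using the recession-limb readings at t = 21 h and t = 33 h: Q falls from 53.9 to 18.5 cfs over 4 intervals.
K = (Q₂/Q₁)^(1/4) = (18.5/53.9)^(1/4) = 0.765.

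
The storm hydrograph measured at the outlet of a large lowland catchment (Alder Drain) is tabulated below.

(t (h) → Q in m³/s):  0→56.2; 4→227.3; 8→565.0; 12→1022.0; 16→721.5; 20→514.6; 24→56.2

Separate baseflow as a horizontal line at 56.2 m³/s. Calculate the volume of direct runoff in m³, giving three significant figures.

V ≈ 3.99 × 10^7 m³

Direct-runoff ordinates (Q − Q_b): 0.0, 171.1, 508.8, 965.8, 665.3, 458.4, 0.0 m³/s.
ΣQ_DR = 2769 m³/s.
With Δt = 4 h = 14400 s, V = ΣQ_DR · Δt = 2769 × 14400 = 3.99 × 10^7 m³.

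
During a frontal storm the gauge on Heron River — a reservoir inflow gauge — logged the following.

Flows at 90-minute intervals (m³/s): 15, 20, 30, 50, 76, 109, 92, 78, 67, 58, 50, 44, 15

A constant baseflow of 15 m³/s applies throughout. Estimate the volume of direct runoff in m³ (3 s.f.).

Direct-runoff ordinates (Q − Q_b): 0.0, 5.0, 15.0, 35.0, 61.0, 94.0, 77.0, 63.0, 52.0, 43.0, 35.0, 29.0, 0.0 m³/s.
ΣQ_DR = 509.0 m³/s.
With Δt = 1.5 h = 5400 s, V = ΣQ_DR · Δt = 509.0 × 5400 = 2.75 × 10^6 m³.

V ≈ 2.75 × 10^6 m³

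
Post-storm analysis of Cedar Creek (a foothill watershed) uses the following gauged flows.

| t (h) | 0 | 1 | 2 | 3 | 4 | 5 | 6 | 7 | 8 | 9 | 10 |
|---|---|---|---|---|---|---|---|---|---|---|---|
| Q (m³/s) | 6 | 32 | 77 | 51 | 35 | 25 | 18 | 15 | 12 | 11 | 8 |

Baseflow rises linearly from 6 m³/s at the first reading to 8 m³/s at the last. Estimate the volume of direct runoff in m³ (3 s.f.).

V ≈ 7.67 × 10^5 m³

Direct-runoff ordinates (Q − Q_b): 0.00, 25.80, 70.60, 44.40, 28.20, 18.00, 10.80, 7.60, 4.40, 3.20, 0.00 m³/s.
ΣQ_DR = 213.0 m³/s.
With Δt = 1 h = 3600 s, V = ΣQ_DR · Δt = 213.0 × 3600 = 7.67 × 10^5 m³.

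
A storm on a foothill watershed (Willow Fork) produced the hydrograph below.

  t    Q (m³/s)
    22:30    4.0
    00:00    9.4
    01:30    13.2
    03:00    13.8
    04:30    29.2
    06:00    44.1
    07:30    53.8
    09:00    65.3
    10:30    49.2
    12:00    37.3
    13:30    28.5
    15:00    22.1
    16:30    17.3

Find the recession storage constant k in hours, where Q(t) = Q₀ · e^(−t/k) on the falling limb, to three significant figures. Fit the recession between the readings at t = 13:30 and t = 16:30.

k ≈ 6.01 h

On the falling limb, Q drops from 28.5 to 17.3 m³/s between t = 13:30 and t = 16:30 (Δt = 3 h).
k = −Δt / ln(Q₂/Q₁) = −3 / ln(17.3/28.5) = 6.01 h.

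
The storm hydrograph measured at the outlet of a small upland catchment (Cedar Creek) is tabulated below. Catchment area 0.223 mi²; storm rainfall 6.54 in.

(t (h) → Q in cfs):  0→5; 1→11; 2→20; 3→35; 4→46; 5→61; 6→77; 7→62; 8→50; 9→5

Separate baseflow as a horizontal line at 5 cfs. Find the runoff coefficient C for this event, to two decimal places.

ΣQ_DR = 322.0 cfs; V = ΣQ_DR·Δt = 1.159 × 10^6 ft³.
Runoff depth d = V / A = 2.238 in.
C = d / P = 2.238 / 6.54 = 0.34.

C ≈ 0.34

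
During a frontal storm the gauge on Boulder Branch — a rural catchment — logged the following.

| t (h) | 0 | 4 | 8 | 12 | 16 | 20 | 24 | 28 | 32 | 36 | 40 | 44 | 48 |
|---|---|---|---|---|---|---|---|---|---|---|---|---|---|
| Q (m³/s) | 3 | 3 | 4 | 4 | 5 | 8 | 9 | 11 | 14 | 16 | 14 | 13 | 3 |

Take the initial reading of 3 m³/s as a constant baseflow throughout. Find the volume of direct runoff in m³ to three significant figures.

V ≈ 9.79 × 10^5 m³

Direct-runoff ordinates (Q − Q_b): 0.0, 0.0, 1.0, 1.0, 2.0, 5.0, 6.0, 8.0, 11.0, 13.0, 11.0, 10.0, 0.0 m³/s.
ΣQ_DR = 68.00 m³/s.
With Δt = 4 h = 14400 s, V = ΣQ_DR · Δt = 68.00 × 14400 = 9.79 × 10^5 m³.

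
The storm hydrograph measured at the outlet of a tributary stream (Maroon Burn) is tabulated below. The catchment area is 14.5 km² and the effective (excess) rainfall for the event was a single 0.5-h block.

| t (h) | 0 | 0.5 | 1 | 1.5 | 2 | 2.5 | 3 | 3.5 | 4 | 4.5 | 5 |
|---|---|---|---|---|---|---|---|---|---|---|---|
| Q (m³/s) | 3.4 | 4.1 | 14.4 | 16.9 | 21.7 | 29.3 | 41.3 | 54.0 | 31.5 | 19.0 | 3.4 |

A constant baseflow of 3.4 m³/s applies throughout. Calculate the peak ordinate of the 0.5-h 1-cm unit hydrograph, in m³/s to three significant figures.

U_p ≈ 20.2 m³/s

Direct runoff: 0.0, 0.7, 11.0, 13.5, 18.3, 25.9, 37.9, 50.6, 28.1, 15.6, 0.0 m³/s; ΣQ_DR = 201.6 m³/s, peak = 50.6 m³/s.
Runoff depth d = ΣQ_DR·Δt / A = 201.6 × 1800 / (14.5 km²) = 25.03 mm.
The 1-cm UH is the DRH scaled by (10 mm)/d, so U_p = 50.6 × 10/25.03 = 20.2 m³/s.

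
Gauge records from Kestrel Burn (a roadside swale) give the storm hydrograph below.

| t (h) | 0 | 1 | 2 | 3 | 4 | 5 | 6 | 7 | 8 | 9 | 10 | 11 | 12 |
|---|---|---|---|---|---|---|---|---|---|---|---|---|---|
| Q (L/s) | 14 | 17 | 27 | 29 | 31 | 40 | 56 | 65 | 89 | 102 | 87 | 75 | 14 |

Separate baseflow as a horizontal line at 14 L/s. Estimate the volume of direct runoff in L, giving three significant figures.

V ≈ 1.67 × 10^6 L

Direct-runoff ordinates (Q − Q_b): 0.0, 3.0, 13.0, 15.0, 17.0, 26.0, 42.0, 51.0, 75.0, 88.0, 73.0, 61.0, 0.0 L/s.
ΣQ_DR = 464.0 L/s.
With Δt = 1 h = 3600 s, V = ΣQ_DR · Δt = 464.0 × 3600 = 1.67 × 10^6 L.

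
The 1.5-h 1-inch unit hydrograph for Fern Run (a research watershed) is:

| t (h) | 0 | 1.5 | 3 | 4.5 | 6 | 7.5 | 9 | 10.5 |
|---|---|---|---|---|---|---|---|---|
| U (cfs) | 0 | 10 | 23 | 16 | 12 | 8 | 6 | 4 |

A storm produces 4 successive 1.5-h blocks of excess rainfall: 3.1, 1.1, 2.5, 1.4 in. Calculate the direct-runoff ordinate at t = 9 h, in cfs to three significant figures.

Q ≈ 79.8 cfs

By discrete convolution, Q_j = Σ (P_i / 1 in) · U_{j−i}.
At t = 9 h (j=6): Q = (3.1/1)·6 + (1.1/1)·8 + (2.5/1)·12 + (1.4/1)·16 = 79.8 cfs.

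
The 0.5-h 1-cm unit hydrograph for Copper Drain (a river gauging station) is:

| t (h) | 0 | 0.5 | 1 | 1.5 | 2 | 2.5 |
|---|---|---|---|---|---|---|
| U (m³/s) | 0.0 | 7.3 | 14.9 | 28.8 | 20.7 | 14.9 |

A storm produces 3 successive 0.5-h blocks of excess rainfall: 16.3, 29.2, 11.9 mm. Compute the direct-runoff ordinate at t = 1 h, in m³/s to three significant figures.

By discrete convolution, Q_j = Σ (P_i / 10 mm) · U_{j−i}.
At t = 1 h (j=2): Q = (16.3/10)·14.9 + (29.2/10)·7.3 + (11.9/10)·0.0 = 45.6 m³/s.

Q ≈ 45.6 m³/s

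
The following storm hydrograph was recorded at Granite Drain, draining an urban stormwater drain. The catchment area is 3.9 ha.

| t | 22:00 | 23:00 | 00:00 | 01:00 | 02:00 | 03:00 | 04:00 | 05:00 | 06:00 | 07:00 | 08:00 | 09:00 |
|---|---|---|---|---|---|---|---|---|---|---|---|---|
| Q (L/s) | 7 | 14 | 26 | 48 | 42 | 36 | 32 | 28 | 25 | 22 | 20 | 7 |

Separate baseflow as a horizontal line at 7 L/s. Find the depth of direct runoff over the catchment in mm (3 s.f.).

Direct runoff: 0.0, 7.0, 19.0, 41.0, 35.0, 29.0, 25.0, 21.0, 18.0, 15.0, 13.0, 0.0 L/s; ΣQ_DR = 223.0 L/s.
V = ΣQ_DR · Δt = 223.0 × 3600 s = 8.028 × 10^5 L.
Over A = 3.9 ha, depth = V / A = 20.6 mm.

d ≈ 20.6 mm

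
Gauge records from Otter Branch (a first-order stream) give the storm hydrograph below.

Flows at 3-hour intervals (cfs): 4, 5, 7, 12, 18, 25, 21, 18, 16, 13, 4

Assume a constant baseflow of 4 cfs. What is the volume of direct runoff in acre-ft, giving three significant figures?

Direct-runoff ordinates (Q − Q_b): 0.0, 1.0, 3.0, 8.0, 14.0, 21.0, 17.0, 14.0, 12.0, 9.0, 0.0 cfs.
ΣQ_DR = 99.00 cfs.
With Δt = 3 h = 10800 s, V = ΣQ_DR · Δt = 99.00 × 10800 = 1.07 × 10^6 ft³ = 24.5 acre-ft.

V ≈ 24.5 acre-ft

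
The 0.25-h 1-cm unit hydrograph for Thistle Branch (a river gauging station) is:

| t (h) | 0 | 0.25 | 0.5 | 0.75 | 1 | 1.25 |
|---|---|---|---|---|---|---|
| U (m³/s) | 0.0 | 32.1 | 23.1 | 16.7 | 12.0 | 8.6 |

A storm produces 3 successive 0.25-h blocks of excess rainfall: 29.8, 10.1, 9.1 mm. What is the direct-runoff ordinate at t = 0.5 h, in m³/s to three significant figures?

By discrete convolution, Q_j = Σ (P_i / 10 mm) · U_{j−i}.
At t = 0.5 h (j=2): Q = (29.8/10)·23.1 + (10.1/10)·32.1 + (9.1/10)·0.0 = 101 m³/s.

Q ≈ 101 m³/s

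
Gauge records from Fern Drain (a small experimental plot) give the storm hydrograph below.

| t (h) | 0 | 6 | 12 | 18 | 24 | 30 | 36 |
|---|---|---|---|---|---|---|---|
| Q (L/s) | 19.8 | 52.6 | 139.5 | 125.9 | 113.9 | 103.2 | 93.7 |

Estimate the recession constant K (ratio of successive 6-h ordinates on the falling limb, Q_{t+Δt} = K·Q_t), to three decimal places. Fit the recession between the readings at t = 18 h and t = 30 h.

K ≈ 0.905

Using the recession-limb readings at t = 18 h and t = 30 h: Q falls from 125.9 to 103.2 L/s over 2 intervals.
K = (Q₂/Q₁)^(1/2) = (103.2/125.9)^(1/2) = 0.905.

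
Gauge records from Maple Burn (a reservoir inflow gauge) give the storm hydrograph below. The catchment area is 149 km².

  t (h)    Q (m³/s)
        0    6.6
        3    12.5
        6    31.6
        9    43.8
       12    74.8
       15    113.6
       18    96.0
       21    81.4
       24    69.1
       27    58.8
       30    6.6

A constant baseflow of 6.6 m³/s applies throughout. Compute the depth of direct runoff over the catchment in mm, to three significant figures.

d ≈ 37.9 mm

Direct runoff: 0.0, 5.9, 25.0, 37.2, 68.2, 107.0, 89.4, 74.8, 62.5, 52.2, 0.0 m³/s; ΣQ_DR = 522.2 m³/s.
V = ΣQ_DR · Δt = 522.2 × 10800 s = 5.640 × 10^6 m³.
Over A = 149 km², depth = V / A = 37.9 mm.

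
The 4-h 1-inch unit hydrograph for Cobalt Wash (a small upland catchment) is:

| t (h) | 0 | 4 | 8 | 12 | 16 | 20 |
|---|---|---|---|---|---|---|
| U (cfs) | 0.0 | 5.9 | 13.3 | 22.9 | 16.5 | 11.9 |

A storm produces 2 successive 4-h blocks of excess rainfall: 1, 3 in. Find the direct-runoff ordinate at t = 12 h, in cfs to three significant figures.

By discrete convolution, Q_j = Σ (P_i / 1 in) · U_{j−i}.
At t = 12 h (j=3): Q = (1/1)·22.9 + (3/1)·13.3 = 62.8 cfs.

Q ≈ 62.8 cfs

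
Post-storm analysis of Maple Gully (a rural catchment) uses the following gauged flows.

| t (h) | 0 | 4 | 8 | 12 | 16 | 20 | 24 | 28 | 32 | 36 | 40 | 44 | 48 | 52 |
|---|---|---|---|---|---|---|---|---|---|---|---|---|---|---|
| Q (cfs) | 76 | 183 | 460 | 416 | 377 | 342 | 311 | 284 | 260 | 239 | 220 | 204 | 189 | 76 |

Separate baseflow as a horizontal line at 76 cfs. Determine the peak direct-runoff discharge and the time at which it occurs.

Q_p = 384.0 cfs at t = 8 h

Subtracting baseflow gives direct-runoff ordinates: 0.0, 107.0, 384.0, 340.0, 301.0, 266.0, 235.0, 208.0, 184.0, 163.0, 144.0, 128.0, 113.0, 0.0 cfs.
The maximum is 384.0 cfs, occurring at the reading for t = 8 h.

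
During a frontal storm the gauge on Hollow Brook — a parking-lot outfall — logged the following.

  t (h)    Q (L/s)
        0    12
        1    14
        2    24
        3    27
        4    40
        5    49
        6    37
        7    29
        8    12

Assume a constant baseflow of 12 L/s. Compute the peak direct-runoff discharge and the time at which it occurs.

Q_p = 37.0 L/s at t = 5 h

Subtracting baseflow gives direct-runoff ordinates: 0.0, 2.0, 12.0, 15.0, 28.0, 37.0, 25.0, 17.0, 0.0 L/s.
The maximum is 37.0 L/s, occurring at the reading for t = 5 h.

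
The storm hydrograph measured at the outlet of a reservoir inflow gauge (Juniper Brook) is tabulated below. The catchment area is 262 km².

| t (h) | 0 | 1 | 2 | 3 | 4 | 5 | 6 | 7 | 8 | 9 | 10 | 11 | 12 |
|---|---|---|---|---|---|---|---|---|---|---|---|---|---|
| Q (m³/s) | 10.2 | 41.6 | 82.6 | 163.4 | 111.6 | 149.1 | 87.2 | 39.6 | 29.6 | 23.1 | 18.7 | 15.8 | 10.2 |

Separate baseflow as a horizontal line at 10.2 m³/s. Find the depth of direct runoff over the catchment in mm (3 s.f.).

d ≈ 8.93 mm

Direct runoff: 0.0, 31.4, 72.4, 153.2, 101.4, 138.9, 77.0, 29.4, 19.4, 12.9, 8.5, 5.6, 0.0 m³/s; ΣQ_DR = 650.1 m³/s.
V = ΣQ_DR · Δt = 650.1 × 3600 s = 2.340 × 10^6 m³.
Over A = 262 km², depth = V / A = 8.93 mm.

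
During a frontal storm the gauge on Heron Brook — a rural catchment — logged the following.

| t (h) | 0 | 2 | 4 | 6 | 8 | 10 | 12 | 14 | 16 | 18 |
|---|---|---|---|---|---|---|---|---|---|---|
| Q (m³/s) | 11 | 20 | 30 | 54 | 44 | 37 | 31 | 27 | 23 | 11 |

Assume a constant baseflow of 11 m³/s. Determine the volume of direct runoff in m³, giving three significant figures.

V ≈ 1.28 × 10^6 m³

Direct-runoff ordinates (Q − Q_b): 0.0, 9.0, 19.0, 43.0, 33.0, 26.0, 20.0, 16.0, 12.0, 0.0 m³/s.
ΣQ_DR = 178.0 m³/s.
With Δt = 2 h = 7200 s, V = ΣQ_DR · Δt = 178.0 × 7200 = 1.28 × 10^6 m³.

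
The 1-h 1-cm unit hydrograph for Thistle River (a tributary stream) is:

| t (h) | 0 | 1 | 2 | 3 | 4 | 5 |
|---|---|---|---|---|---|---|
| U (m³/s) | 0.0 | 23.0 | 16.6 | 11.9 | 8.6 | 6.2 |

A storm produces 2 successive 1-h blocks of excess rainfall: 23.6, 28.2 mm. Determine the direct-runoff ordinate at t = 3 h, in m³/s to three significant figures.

By discrete convolution, Q_j = Σ (P_i / 10 mm) · U_{j−i}.
At t = 3 h (j=3): Q = (23.6/10)·11.9 + (28.2/10)·16.6 = 74.9 m³/s.

Q ≈ 74.9 m³/s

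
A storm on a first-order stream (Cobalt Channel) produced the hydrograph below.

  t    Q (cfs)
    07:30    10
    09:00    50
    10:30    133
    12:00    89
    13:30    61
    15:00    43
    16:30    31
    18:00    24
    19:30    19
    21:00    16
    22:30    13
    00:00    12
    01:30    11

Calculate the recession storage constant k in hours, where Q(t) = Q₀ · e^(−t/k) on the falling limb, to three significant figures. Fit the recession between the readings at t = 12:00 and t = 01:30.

On the falling limb, Q drops from 89 to 11 cfs between t = 12:00 and t = 01:30 (Δt = 13.5 h).
k = −Δt / ln(Q₂/Q₁) = −13.5 / ln(11/89) = 6.46 h.

k ≈ 6.46 h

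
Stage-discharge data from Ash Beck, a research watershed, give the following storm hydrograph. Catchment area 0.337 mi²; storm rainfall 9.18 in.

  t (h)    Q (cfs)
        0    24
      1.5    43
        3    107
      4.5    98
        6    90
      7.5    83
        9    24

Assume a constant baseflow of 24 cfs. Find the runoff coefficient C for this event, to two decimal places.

ΣQ_DR = 301.0 cfs; V = ΣQ_DR·Δt = 1.625 × 10^6 ft³.
Runoff depth d = V / A = 2.076 in.
C = d / P = 2.076 / 9.18 = 0.23.

C ≈ 0.23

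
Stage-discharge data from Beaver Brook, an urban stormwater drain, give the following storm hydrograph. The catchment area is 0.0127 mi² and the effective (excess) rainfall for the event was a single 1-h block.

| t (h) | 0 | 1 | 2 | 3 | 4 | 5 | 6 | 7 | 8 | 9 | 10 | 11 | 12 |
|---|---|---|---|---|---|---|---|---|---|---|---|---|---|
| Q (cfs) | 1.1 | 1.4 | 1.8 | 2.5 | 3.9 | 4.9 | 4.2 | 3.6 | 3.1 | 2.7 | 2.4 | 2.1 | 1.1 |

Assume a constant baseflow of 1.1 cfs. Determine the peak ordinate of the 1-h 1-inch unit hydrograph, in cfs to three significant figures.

U_p ≈ 1.52 cfs

Direct runoff: 0.0, 0.3, 0.7, 1.4, 2.8, 3.8, 3.1, 2.5, 2.0, 1.6, 1.3, 1.0, 0.0 cfs; ΣQ_DR = 20.50 cfs, peak = 3.8 cfs.
Runoff depth d = ΣQ_DR·Δt / A = 20.50 × 3600 / (0.0127 mi²) = 2.501 in.
The 1-inch UH is the DRH scaled by (1 in)/d, so U_p = 3.8 × 1/2.501 = 1.52 cfs.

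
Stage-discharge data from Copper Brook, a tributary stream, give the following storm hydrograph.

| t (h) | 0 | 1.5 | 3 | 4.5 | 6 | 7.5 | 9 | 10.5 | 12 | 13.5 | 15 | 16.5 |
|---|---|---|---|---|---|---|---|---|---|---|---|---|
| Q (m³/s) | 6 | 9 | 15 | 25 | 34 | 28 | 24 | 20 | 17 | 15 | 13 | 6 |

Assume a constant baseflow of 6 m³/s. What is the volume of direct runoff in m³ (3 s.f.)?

V ≈ 7.56 × 10^5 m³

Direct-runoff ordinates (Q − Q_b): 0.0, 3.0, 9.0, 19.0, 28.0, 22.0, 18.0, 14.0, 11.0, 9.0, 7.0, 0.0 m³/s.
ΣQ_DR = 140.0 m³/s.
With Δt = 1.5 h = 5400 s, V = ΣQ_DR · Δt = 140.0 × 5400 = 7.56 × 10^5 m³.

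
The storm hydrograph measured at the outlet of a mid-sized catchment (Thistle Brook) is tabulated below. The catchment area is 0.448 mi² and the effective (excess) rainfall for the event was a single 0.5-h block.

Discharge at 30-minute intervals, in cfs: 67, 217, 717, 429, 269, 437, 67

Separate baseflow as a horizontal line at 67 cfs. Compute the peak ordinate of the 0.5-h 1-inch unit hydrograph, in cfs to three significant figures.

Direct runoff: 0.0, 150.0, 650.0, 362.0, 202.0, 370.0, 0.0 cfs; ΣQ_DR = 1734 cfs, peak = 650.0 cfs.
Runoff depth d = ΣQ_DR·Δt / A = 1734 × 1800 / (0.448 mi²) = 2.999 in.
The 1-inch UH is the DRH scaled by (1 in)/d, so U_p = 650.0 × 1/2.999 = 217 cfs.

U_p ≈ 217 cfs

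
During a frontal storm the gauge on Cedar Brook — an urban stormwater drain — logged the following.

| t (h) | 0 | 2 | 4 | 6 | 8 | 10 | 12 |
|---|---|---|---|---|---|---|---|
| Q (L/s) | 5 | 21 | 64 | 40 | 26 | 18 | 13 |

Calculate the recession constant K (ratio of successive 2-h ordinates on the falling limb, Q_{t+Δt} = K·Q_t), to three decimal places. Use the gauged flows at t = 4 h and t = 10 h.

K ≈ 0.655

Using the recession-limb readings at t = 4 h and t = 10 h: Q falls from 64 to 18 L/s over 3 intervals.
K = (Q₂/Q₁)^(1/3) = (18/64)^(1/3) = 0.655.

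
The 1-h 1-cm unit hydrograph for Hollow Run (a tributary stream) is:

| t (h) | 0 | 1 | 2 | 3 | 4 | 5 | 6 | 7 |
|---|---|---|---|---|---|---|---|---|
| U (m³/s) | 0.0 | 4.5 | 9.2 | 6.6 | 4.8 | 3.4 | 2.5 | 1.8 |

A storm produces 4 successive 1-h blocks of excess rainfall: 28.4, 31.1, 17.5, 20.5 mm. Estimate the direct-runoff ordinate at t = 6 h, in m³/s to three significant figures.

Q ≈ 39.6 m³/s

By discrete convolution, Q_j = Σ (P_i / 10 mm) · U_{j−i}.
At t = 6 h (j=6): Q = (28.4/10)·2.5 + (31.1/10)·3.4 + (17.5/10)·4.8 + (20.5/10)·6.6 = 39.6 m³/s.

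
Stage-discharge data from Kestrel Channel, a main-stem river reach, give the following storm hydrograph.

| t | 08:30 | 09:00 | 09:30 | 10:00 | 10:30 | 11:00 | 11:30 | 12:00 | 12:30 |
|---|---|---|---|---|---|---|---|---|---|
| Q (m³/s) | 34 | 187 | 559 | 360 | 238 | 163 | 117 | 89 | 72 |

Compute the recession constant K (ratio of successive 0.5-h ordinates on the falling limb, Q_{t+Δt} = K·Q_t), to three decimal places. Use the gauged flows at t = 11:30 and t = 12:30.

Using the recession-limb readings at t = 11:30 and t = 12:30: Q falls from 117 to 72 m³/s over 2 intervals.
K = (Q₂/Q₁)^(1/2) = (72/117)^(1/2) = 0.784.

K ≈ 0.784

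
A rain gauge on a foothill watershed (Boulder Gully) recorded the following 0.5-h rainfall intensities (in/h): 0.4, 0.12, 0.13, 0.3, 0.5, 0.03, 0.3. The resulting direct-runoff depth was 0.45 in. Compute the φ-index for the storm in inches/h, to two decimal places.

φ ≈ 0.15 in/h

Only the 4 blocks with intensity above φ contribute runoff: 0.4, 0.3, 0.5, 0.3 in/h.
Σ(I−φ)·Δt = d  ⇒  (0.4+0.3+0.5+0.3 − 4φ)·0.5 = 0.45
φ = (1.500 − 0.45/0.5) / 4 = 0.15 in/h.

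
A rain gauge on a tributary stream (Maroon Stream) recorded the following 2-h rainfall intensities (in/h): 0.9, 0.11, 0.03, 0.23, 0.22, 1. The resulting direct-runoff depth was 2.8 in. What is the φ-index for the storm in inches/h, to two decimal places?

φ ≈ 0.25 in/h

Only the 2 blocks with intensity above φ contribute runoff: 0.9, 1 in/h.
Σ(I−φ)·Δt = d  ⇒  (0.9+1 − 2φ)·2 = 2.8
φ = (1.900 − 2.8/2) / 2 = 0.25 in/h.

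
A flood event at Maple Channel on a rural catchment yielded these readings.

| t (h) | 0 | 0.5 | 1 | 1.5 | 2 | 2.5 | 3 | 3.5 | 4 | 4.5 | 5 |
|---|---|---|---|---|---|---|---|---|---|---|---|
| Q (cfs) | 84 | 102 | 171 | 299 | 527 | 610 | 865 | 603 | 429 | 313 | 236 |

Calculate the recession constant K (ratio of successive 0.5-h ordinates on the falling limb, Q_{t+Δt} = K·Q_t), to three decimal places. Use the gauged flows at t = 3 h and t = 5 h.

K ≈ 0.723

Using the recession-limb readings at t = 3 h and t = 5 h: Q falls from 865 to 236 cfs over 4 intervals.
K = (Q₂/Q₁)^(1/4) = (236/865)^(1/4) = 0.723.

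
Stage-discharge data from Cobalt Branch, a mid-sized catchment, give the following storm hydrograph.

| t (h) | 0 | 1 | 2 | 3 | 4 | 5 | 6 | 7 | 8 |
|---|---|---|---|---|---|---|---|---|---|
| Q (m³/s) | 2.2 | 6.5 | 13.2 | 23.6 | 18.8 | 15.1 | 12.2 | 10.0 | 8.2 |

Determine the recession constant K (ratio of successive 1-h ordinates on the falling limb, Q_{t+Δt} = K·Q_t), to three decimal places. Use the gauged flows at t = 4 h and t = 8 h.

Using the recession-limb readings at t = 4 h and t = 8 h: Q falls from 18.8 to 8.2 m³/s over 4 intervals.
K = (Q₂/Q₁)^(1/4) = (8.2/18.8)^(1/4) = 0.813.

K ≈ 0.813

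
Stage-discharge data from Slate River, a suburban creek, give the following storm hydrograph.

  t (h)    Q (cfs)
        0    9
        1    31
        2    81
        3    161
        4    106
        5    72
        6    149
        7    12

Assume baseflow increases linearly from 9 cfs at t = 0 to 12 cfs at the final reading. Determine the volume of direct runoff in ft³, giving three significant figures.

Direct-runoff ordinates (Q − Q_b): 0.00, 21.57, 71.14, 150.71, 95.29, 60.86, 137.43, 0.00 cfs.
ΣQ_DR = 537.0 cfs.
With Δt = 1 h = 3600 s, V = ΣQ_DR · Δt = 537.0 × 3600 = 1.93 × 10^6 ft³.

V ≈ 1.93 × 10^6 ft³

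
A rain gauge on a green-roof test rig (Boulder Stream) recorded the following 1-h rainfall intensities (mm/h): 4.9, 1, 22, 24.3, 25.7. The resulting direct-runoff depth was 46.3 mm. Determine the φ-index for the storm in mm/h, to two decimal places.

Only the 3 blocks with intensity above φ contribute runoff: 22, 24.3, 25.7 mm/h.
Σ(I−φ)·Δt = d  ⇒  (22+24.3+25.7 − 3φ)·1 = 46.3
φ = (72.00 − 46.3/1) / 3 = 8.57 mm/h.

φ ≈ 8.57 mm/h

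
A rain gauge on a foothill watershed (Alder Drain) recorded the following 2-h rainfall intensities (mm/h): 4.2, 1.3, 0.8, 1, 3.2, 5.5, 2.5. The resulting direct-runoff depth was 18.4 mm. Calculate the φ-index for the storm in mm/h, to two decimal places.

φ ≈ 1.55 mm/h

Only the 4 blocks with intensity above φ contribute runoff: 4.2, 3.2, 5.5, 2.5 mm/h.
Σ(I−φ)·Δt = d  ⇒  (4.2+3.2+5.5+2.5 − 4φ)·2 = 18.4
φ = (15.40 − 18.4/2) / 4 = 1.55 mm/h.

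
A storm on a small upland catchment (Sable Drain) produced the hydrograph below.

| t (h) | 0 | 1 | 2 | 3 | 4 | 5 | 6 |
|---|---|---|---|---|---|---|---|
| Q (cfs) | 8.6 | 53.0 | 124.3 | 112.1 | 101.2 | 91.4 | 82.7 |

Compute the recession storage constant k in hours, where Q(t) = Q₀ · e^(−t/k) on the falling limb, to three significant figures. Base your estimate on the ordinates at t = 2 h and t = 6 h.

On the falling limb, Q drops from 124.3 to 82.7 cfs between t = 2 h and t = 6 h (Δt = 4 h).
k = −Δt / ln(Q₂/Q₁) = −4 / ln(82.7/124.3) = 9.82 h.

k ≈ 9.82 h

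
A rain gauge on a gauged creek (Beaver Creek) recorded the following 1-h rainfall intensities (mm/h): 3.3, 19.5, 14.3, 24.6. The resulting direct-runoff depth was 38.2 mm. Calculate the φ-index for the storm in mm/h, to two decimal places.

φ ≈ 6.73 mm/h

Only the 3 blocks with intensity above φ contribute runoff: 19.5, 14.3, 24.6 mm/h.
Σ(I−φ)·Δt = d  ⇒  (19.5+14.3+24.6 − 3φ)·1 = 38.2
φ = (58.40 − 38.2/1) / 3 = 6.73 mm/h.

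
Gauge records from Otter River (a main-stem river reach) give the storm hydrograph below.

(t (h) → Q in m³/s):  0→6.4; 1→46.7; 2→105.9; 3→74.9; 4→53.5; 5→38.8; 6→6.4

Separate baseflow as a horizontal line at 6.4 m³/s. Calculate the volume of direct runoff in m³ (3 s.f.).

V ≈ 1.04 × 10^6 m³

Direct-runoff ordinates (Q − Q_b): 0.0, 40.3, 99.5, 68.5, 47.1, 32.4, 0.0 m³/s.
ΣQ_DR = 287.8 m³/s.
With Δt = 1 h = 3600 s, V = ΣQ_DR · Δt = 287.8 × 3600 = 1.04 × 10^6 m³.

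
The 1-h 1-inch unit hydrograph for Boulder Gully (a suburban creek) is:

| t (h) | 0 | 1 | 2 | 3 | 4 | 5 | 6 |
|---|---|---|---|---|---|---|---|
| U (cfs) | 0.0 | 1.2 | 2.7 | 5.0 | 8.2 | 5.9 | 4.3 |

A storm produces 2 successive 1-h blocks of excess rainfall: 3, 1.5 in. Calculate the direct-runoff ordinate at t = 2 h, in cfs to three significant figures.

By discrete convolution, Q_j = Σ (P_i / 1 in) · U_{j−i}.
At t = 2 h (j=2): Q = (3/1)·2.7 + (1.5/1)·1.2 = 9.90 cfs.

Q ≈ 9.90 cfs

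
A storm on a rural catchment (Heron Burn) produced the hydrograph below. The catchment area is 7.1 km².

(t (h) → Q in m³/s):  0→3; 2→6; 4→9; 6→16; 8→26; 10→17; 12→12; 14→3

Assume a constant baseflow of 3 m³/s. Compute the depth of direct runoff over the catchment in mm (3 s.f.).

d ≈ 69.0 mm

Direct runoff: 0.0, 3.0, 6.0, 13.0, 23.0, 14.0, 9.0, 0.0 m³/s; ΣQ_DR = 68.00 m³/s.
V = ΣQ_DR · Δt = 68.00 × 7200 s = 4.896 × 10^5 m³.
Over A = 7.1 km², depth = V / A = 69.0 mm.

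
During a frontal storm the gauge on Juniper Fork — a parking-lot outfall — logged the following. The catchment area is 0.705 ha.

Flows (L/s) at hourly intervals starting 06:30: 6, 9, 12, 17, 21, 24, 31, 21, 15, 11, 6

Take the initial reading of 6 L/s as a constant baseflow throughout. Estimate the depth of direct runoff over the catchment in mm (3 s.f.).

Direct runoff: 0.0, 3.0, 6.0, 11.0, 15.0, 18.0, 25.0, 15.0, 9.0, 5.0, 0.0 L/s; ΣQ_DR = 107.0 L/s.
V = ΣQ_DR · Δt = 107.0 × 3600 s = 3.852 × 10^5 L.
Over A = 0.705 ha, depth = V / A = 54.6 mm.

d ≈ 54.6 mm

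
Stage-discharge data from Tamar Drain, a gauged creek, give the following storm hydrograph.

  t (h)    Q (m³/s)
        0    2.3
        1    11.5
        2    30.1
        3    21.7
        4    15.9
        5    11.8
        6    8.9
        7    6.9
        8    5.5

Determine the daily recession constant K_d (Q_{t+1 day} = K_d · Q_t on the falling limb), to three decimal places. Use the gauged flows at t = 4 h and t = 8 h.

Between t = 4 h and t = 8 h the flow falls from 15.9 to 5.5 m³/s over 4×1 h = 4 h.
Per-interval ratio K = (5.5/15.9)^(1/4) = 0.7669; K_d = K^(24/1) = 0.002.

K_d ≈ 0.002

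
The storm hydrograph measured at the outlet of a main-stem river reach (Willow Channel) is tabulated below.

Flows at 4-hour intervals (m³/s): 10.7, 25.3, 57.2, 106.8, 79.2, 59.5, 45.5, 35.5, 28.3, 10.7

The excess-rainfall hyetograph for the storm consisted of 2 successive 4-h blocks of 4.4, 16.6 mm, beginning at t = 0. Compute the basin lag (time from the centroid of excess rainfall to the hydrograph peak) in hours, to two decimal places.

Centroid of excess rainfall: t_c = Σ P_i·t̄_i / ΣP_i = 5.1619 h (block centres at 2, 6 h).
Hydrograph peak occurs at t = 12 h, so basin lag t_L = 12 − 5.1619 = 6.84 h.

t_L ≈ 6.84 h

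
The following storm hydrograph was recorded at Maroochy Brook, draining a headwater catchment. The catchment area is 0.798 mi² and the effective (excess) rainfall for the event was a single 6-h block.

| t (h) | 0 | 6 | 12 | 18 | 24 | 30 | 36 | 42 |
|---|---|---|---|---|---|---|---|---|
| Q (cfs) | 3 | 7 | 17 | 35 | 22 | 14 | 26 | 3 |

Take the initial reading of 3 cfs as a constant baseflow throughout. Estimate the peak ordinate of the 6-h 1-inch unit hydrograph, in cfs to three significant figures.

U_p ≈ 26.7 cfs

Direct runoff: 0.0, 4.0, 14.0, 32.0, 19.0, 11.0, 23.0, 0.0 cfs; ΣQ_DR = 103.0 cfs, peak = 32.0 cfs.
Runoff depth d = ΣQ_DR·Δt / A = 103.0 × 21600 / (0.798 mi²) = 1.200 in.
The 1-inch UH is the DRH scaled by (1 in)/d, so U_p = 32.0 × 1/1.200 = 26.7 cfs.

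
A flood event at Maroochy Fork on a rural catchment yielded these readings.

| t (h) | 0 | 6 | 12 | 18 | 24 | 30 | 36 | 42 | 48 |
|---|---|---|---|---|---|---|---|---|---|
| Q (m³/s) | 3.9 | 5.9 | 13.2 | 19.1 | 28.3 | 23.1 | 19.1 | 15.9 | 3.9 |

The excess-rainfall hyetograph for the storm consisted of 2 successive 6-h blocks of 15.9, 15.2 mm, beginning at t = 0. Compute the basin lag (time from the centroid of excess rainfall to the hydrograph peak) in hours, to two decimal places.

t_L ≈ 18.07 h

Centroid of excess rainfall: t_c = Σ P_i·t̄_i / ΣP_i = 5.9325 h (block centres at 3, 9 h).
Hydrograph peak occurs at t = 24 h, so basin lag t_L = 24 − 5.9325 = 18.07 h.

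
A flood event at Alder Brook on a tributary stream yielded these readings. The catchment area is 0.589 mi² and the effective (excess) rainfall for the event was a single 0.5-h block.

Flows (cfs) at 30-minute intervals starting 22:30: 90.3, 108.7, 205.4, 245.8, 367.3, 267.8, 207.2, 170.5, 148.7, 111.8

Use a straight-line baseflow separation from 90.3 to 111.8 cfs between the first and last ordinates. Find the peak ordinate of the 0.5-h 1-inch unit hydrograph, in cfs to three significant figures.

U_p ≈ 223 cfs

Direct runoff: 0.00, 16.01, 110.32, 148.33, 267.44, 165.56, 102.57, 63.48, 39.29, 0.00 cfs; ΣQ_DR = 913.0 cfs, peak = 267.44 cfs.
Runoff depth d = ΣQ_DR·Δt / A = 913.0 × 1800 / (0.589 mi²) = 1.201 in.
The 1-inch UH is the DRH scaled by (1 in)/d, so U_p = 267.44 × 1/1.201 = 223 cfs.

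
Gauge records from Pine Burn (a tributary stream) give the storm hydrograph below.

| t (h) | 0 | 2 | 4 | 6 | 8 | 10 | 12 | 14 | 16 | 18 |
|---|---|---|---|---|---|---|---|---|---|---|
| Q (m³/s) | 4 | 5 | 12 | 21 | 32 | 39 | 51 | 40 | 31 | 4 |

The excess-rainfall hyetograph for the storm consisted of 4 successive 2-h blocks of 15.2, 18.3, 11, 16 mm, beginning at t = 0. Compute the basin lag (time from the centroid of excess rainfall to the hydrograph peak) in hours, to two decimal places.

t_L ≈ 8.08 h

Centroid of excess rainfall: t_c = Σ P_i·t̄_i / ΣP_i = 3.9190 h (block centres at 1, 3, 5, 7 h).
Hydrograph peak occurs at t = 12 h, so basin lag t_L = 12 − 3.9190 = 8.08 h.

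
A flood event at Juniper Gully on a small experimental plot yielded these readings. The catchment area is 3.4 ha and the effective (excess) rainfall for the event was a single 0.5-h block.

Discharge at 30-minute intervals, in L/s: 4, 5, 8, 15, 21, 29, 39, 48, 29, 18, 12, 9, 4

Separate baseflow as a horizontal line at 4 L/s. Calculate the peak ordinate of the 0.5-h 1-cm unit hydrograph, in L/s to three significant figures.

U_p ≈ 44.0 L/s

Direct runoff: 0.0, 1.0, 4.0, 11.0, 17.0, 25.0, 35.0, 44.0, 25.0, 14.0, 8.0, 5.0, 0.0 L/s; ΣQ_DR = 189.0 L/s, peak = 44.0 L/s.
Runoff depth d = ΣQ_DR·Δt / A = 189.0 × 1800 / (3.4 ha) = 10.01 mm.
The 1-cm UH is the DRH scaled by (10 mm)/d, so U_p = 44.0 × 10/10.01 = 44.0 L/s.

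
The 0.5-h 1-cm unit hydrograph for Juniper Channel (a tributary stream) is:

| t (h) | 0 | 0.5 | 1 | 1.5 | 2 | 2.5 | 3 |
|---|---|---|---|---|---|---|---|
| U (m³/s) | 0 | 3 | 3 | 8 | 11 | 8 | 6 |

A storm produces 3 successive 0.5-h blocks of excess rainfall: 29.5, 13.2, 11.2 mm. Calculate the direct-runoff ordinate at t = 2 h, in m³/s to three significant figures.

Q ≈ 46.4 m³/s

By discrete convolution, Q_j = Σ (P_i / 10 mm) · U_{j−i}.
At t = 2 h (j=4): Q = (29.5/10)·11 + (13.2/10)·8 + (11.2/10)·3 = 46.4 m³/s.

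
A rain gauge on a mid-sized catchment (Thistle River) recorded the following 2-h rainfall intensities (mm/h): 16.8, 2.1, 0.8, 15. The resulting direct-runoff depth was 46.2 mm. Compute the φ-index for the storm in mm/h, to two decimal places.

φ ≈ 4.35 mm/h

Only the 2 blocks with intensity above φ contribute runoff: 16.8, 15 mm/h.
Σ(I−φ)·Δt = d  ⇒  (16.8+15 − 2φ)·2 = 46.2
φ = (31.80 − 46.2/2) / 2 = 4.35 mm/h.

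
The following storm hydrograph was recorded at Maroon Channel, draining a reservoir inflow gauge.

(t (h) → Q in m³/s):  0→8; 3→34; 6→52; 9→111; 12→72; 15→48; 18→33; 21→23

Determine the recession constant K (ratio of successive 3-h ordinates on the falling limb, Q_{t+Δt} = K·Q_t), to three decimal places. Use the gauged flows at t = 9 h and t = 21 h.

K ≈ 0.675

Using the recession-limb readings at t = 9 h and t = 21 h: Q falls from 111 to 23 m³/s over 4 intervals.
K = (Q₂/Q₁)^(1/4) = (23/111)^(1/4) = 0.675.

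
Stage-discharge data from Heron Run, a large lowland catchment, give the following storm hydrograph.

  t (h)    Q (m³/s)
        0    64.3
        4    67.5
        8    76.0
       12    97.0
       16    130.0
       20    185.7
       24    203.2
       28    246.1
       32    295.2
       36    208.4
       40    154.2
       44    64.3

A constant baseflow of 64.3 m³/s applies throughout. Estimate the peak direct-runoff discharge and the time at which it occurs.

Q_p = 230.9 m³/s at t = 32 h

Subtracting baseflow gives direct-runoff ordinates: 0.0, 3.2, 11.7, 32.7, 65.7, 121.4, 138.9, 181.8, 230.9, 144.1, 89.9, 0.0 m³/s.
The maximum is 230.9 m³/s, occurring at the reading for t = 32 h.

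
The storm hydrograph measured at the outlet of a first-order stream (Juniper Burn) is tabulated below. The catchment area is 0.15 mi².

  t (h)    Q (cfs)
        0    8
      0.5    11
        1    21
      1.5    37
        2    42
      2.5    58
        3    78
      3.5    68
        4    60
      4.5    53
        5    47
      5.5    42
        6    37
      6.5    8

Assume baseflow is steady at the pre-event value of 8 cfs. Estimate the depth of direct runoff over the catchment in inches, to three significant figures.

d ≈ 2.37 in

Direct runoff: 0.0, 3.0, 13.0, 29.0, 34.0, 50.0, 70.0, 60.0, 52.0, 45.0, 39.0, 34.0, 29.0, 0.0 cfs; ΣQ_DR = 458.0 cfs.
V = ΣQ_DR · Δt = 458.0 × 1800 s = 8.244 × 10^5 ft³.
Over A = 0.15 mi², depth = V / A = 2.37 in.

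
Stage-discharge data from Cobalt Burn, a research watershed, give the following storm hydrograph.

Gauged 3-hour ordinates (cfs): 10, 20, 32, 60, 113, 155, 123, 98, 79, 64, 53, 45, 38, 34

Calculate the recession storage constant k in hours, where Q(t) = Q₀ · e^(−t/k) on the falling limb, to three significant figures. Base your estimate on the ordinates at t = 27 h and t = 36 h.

k ≈ 17.3 h

On the falling limb, Q drops from 64 to 38 cfs between t = 27 h and t = 36 h (Δt = 9 h).
k = −Δt / ln(Q₂/Q₁) = −9 / ln(38/64) = 17.3 h.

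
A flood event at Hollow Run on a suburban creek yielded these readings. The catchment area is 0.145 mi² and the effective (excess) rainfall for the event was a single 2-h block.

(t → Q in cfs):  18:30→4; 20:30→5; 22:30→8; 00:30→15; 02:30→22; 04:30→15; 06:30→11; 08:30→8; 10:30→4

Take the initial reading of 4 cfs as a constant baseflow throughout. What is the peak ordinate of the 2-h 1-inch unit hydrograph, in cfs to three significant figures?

Direct runoff: 0.0, 1.0, 4.0, 11.0, 18.0, 11.0, 7.0, 4.0, 0.0 cfs; ΣQ_DR = 56.00 cfs, peak = 18.0 cfs.
Runoff depth d = ΣQ_DR·Δt / A = 56.00 × 7200 / (0.145 mi²) = 1.197 in.
The 1-inch UH is the DRH scaled by (1 in)/d, so U_p = 18.0 × 1/1.197 = 15.0 cfs.

U_p ≈ 15.0 cfs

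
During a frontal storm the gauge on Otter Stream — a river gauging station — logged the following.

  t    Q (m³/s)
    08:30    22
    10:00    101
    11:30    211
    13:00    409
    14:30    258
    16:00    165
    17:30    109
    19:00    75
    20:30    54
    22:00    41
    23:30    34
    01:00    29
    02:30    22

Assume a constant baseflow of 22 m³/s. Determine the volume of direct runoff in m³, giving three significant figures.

V ≈ 6.72 × 10^6 m³

Direct-runoff ordinates (Q − Q_b): 0.0, 79.0, 189.0, 387.0, 236.0, 143.0, 87.0, 53.0, 32.0, 19.0, 12.0, 7.0, 0.0 m³/s.
ΣQ_DR = 1244 m³/s.
With Δt = 1.5 h = 5400 s, V = ΣQ_DR · Δt = 1244 × 5400 = 6.72 × 10^6 m³.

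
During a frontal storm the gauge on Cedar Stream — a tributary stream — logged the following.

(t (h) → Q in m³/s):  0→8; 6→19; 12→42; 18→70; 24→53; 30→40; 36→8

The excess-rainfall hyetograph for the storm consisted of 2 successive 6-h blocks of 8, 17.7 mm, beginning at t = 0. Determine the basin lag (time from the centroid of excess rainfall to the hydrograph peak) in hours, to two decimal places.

Centroid of excess rainfall: t_c = Σ P_i·t̄_i / ΣP_i = 7.1323 h (block centres at 3, 9 h).
Hydrograph peak occurs at t = 18 h, so basin lag t_L = 18 − 7.1323 = 10.87 h.

t_L ≈ 10.87 h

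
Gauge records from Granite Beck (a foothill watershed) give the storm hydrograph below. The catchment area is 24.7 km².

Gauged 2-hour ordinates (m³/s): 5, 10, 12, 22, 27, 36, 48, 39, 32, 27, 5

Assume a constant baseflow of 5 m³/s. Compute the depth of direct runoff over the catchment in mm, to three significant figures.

d ≈ 60.6 mm

Direct runoff: 0.0, 5.0, 7.0, 17.0, 22.0, 31.0, 43.0, 34.0, 27.0, 22.0, 0.0 m³/s; ΣQ_DR = 208.0 m³/s.
V = ΣQ_DR · Δt = 208.0 × 7200 s = 1.498 × 10^6 m³.
Over A = 24.7 km², depth = V / A = 60.6 mm.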